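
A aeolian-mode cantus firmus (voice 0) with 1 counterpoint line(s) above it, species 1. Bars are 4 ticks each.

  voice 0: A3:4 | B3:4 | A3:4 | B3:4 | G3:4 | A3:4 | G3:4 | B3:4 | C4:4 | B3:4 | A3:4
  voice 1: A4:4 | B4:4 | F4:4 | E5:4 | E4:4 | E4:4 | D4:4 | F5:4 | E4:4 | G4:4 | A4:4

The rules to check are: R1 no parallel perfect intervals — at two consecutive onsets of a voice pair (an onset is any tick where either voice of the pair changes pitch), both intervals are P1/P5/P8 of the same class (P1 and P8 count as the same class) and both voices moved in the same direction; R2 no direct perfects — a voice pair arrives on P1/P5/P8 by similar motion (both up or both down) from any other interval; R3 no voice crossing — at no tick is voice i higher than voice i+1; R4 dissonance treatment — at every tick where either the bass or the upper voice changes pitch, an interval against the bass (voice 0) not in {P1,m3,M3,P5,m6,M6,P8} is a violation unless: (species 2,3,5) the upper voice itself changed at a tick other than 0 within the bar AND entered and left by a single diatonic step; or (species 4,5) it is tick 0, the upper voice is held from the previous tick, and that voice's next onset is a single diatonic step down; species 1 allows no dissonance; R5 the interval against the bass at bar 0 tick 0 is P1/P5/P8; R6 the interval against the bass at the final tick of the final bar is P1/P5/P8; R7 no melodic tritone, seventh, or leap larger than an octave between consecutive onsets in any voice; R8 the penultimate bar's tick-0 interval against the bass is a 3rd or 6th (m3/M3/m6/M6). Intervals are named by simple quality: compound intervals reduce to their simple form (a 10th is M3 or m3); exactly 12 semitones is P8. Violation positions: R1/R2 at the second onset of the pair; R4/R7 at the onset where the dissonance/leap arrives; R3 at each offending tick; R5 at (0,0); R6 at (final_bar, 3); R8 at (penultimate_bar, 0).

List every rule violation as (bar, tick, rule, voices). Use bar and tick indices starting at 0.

(1, 0, R1, (0, 1))
(2, 0, R7, (1,))
(3, 0, R4, (0, 1))
(3, 0, R7, (1,))
(6, 0, R1, (0, 1))
(7, 0, R4, (0, 1))
(7, 0, R7, (1,))
(8, 0, R7, (1,))

bar 0: v0=A3 v1=A4 downbeat P8
bar 1: v0=B3 v1=B4 downbeat P8
bar 2: v0=A3 v1=F4 downbeat m6
bar 3: v0=B3 v1=E5 downbeat P4
bar 4: v0=G3 v1=E4 downbeat M6
bar 5: v0=A3 v1=E4 downbeat P5
bar 6: v0=G3 v1=D4 downbeat P5
bar 7: v0=B3 v1=F5 downbeat TT
bar 8: v0=C4 v1=E4 downbeat M3
bar 9: v0=B3 v1=G4 downbeat m6
bar 10: v0=A3 v1=A4 downbeat P8
  -> R1 @ bar 1 tick 0 v(0, 1): A3/A4 P8 -> B3/B4 P8 similar
  -> R7 @ bar 2 tick 0 v(1,): B4->F4 leap 6st
  -> R4 @ bar 3 tick 0 v(0, 1): B3/E5 P4 untreated
  -> R7 @ bar 3 tick 0 v(1,): F4->E5 leap 11st
  -> R1 @ bar 6 tick 0 v(0, 1): A3/E4 P5 -> G3/D4 P5 similar
  -> R4 @ bar 7 tick 0 v(0, 1): B3/F5 TT untreated
  -> R7 @ bar 7 tick 0 v(1,): D4->F5 leap 15st
  -> R7 @ bar 8 tick 0 v(1,): F5->E4 leap 13st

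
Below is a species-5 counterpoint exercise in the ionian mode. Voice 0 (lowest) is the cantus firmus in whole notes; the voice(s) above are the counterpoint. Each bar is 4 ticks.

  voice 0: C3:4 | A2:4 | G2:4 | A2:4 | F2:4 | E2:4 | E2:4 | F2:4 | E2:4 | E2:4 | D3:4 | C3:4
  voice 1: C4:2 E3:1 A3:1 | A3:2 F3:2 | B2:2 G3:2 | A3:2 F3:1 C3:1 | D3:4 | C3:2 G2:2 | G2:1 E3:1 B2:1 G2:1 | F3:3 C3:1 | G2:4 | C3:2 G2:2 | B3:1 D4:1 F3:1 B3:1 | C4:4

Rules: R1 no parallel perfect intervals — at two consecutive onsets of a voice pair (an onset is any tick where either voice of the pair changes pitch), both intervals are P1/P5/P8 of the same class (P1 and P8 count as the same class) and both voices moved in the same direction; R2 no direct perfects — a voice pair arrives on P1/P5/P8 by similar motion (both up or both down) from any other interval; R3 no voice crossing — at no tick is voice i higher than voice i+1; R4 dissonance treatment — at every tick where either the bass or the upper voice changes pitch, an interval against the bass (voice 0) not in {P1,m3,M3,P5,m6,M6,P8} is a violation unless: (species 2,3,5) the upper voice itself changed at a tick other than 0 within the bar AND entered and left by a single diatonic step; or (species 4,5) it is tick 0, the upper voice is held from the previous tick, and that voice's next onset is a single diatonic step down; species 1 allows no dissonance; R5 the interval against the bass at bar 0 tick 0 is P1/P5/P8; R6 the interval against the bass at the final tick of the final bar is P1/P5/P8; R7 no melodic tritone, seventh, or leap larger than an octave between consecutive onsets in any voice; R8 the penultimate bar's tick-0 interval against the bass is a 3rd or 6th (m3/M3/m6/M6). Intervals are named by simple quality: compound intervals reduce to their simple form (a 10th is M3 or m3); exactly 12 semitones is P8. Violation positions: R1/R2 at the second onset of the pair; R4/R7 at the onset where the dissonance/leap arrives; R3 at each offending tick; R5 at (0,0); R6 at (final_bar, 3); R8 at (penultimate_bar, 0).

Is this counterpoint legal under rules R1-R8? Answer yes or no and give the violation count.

bar 0: v0=C3 v1=C4 (P8)
bar 1: v0=A2 v1=A3 (P8)
bar 2: v0=G2 v1=B2 (M3)
bar 3: v0=A2 v1=A3 (P8)
bar 4: v0=F2 v1=D3 (M6)
bar 5: v0=E2 v1=C3 (m6)
bar 6: v0=E2 v1=G2 (m3)
bar 7: v0=F2 v1=F3 (P8)
bar 8: v0=E2 v1=G2 (m3)
bar 9: v0=E2 v1=C3 (m6)
bar 10: v0=D3 v1=B3 (M6)
bar 11: v0=C3 v1=C4 (P8)
  R7 @ bar2.0: F3->B2 leap 6st
  R1 @ bar3.0: G2/G3 P8 -> A2/A3 P8 similar
  R2 @ bar7.0: E2/G2 m3 -> F2/F3 P8 similar
  R7 @ bar7.0: G2->F3 leap 10st
  R7 @ bar10.0: E2->D3 leap 10st
  R7 @ bar10.0: G2->B3 leap 16st
  R7 @ bar10.3: F3->B3 leap 6st

No (7 violations)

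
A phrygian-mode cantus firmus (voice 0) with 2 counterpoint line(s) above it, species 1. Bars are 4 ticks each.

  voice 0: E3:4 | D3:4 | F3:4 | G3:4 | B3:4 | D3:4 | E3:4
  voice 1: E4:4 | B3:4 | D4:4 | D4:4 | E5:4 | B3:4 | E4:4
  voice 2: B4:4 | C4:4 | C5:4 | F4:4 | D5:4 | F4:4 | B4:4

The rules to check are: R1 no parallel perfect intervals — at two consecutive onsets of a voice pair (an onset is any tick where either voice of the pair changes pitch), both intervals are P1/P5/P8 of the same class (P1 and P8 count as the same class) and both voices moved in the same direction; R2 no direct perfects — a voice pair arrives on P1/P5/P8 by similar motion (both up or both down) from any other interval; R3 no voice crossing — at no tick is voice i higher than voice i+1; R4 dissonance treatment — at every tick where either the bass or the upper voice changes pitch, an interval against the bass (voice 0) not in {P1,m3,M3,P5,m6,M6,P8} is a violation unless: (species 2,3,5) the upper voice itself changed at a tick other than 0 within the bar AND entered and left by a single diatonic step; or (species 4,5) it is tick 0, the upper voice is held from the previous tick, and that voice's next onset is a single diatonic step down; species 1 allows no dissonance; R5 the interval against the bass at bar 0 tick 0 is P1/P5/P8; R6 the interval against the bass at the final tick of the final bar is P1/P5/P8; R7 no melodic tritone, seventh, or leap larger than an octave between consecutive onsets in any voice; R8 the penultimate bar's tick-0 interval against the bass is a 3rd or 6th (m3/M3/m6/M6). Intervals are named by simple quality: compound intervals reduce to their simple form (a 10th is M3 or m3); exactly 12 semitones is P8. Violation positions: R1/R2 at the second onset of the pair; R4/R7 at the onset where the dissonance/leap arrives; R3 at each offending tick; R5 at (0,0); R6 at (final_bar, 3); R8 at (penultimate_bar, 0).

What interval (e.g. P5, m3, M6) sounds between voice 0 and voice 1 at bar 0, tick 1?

voice 0=E3 voice 1=E4 -> P8

P8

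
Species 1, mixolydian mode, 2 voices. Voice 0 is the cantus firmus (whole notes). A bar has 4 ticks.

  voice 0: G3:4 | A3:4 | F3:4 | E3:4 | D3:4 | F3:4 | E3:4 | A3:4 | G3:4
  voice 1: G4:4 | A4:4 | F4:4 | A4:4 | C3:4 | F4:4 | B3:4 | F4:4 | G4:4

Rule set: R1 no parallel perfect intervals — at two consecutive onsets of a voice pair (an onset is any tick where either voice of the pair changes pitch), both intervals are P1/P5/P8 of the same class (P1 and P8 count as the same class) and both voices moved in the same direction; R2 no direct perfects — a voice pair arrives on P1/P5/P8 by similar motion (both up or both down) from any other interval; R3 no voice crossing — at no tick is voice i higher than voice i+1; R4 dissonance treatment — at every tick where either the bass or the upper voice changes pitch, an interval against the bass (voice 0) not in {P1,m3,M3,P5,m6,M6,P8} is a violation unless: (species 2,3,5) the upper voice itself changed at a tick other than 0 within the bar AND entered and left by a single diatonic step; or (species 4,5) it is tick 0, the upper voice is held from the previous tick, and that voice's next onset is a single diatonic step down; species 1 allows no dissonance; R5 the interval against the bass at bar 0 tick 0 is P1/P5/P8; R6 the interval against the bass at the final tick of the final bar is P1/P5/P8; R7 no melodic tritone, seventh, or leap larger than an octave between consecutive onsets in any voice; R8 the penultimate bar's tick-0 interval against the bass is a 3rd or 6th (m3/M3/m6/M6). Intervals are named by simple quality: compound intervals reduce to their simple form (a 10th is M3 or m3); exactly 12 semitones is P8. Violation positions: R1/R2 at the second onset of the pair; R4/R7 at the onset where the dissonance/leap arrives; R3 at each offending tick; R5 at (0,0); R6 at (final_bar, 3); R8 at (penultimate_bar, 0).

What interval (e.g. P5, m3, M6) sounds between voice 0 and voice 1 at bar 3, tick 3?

P4

voice 0=E3 voice 1=A4 -> P4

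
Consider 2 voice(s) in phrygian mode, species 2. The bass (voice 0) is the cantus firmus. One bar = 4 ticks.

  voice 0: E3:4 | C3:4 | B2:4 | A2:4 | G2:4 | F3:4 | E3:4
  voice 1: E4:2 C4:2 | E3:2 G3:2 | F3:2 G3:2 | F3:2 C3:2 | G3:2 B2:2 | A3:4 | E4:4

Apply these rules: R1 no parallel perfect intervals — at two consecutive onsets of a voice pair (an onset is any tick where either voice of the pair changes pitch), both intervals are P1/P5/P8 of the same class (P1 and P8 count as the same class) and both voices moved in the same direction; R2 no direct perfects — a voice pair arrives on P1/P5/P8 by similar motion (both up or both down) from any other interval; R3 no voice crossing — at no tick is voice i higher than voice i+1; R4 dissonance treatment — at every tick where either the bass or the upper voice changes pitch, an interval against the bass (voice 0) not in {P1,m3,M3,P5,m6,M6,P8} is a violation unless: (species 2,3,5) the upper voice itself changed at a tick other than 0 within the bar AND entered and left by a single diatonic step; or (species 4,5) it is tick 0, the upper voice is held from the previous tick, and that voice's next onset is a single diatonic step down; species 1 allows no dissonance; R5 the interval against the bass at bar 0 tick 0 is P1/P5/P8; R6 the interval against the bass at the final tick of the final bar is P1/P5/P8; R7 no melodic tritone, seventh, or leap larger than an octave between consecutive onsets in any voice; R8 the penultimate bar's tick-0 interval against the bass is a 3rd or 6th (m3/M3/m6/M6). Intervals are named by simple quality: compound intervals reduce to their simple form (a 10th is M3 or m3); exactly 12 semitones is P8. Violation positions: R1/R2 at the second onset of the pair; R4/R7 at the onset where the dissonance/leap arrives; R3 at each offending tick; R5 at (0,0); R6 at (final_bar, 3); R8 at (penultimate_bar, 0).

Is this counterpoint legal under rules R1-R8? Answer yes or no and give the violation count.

bar 0: v0=E3 v1=E4 (P8)
bar 1: v0=C3 v1=E3 (M3)
bar 2: v0=B2 v1=F3 (TT)
bar 3: v0=A2 v1=F3 (m6)
bar 4: v0=G2 v1=G3 (P8)
bar 5: v0=F3 v1=A3 (M3)
bar 6: v0=E3 v1=E4 (P8)
  R4 @ bar2.0: B2/F3 TT untreated
  R7 @ bar5.0: G2->F3 leap 10st
  R7 @ bar5.0: B2->A3 leap 10st

No (3 violations)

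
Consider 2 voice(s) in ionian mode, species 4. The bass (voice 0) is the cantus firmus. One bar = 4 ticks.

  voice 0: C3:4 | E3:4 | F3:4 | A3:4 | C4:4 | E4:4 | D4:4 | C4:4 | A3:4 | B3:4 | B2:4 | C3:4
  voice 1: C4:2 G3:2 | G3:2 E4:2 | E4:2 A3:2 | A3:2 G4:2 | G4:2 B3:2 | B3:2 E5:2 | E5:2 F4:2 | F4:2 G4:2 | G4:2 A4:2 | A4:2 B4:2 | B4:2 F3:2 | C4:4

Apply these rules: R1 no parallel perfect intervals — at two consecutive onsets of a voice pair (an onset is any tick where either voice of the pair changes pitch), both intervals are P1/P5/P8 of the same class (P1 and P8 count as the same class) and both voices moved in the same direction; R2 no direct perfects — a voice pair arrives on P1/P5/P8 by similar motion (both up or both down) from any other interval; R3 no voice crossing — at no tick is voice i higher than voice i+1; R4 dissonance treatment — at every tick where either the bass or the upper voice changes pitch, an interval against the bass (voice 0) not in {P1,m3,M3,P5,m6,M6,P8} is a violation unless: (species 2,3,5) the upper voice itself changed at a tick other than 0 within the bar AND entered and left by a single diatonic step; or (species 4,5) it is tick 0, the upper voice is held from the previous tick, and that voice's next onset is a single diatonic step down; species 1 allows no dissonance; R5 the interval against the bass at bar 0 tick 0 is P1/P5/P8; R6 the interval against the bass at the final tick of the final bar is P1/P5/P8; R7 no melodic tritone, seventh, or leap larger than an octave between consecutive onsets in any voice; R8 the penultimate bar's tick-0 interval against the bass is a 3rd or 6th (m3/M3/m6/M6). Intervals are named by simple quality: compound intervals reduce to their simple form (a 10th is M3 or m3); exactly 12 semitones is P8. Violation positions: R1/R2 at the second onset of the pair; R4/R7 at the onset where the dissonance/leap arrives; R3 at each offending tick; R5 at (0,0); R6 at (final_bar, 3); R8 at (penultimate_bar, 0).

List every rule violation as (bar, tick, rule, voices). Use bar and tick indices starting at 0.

(2, 0, R4, (0, 1))
(3, 2, R4, (0, 1))
(3, 2, R7, (1,))
(4, 2, R3, (0, 1))
(4, 2, R4, (0, 1))
(4, 3, R3, (0, 1))
(5, 0, R3, (0, 1))
(5, 0, R4, (0, 1))
(5, 1, R3, (0, 1))
(5, 2, R7, (1,))
(6, 0, R4, (0, 1))
(6, 2, R7, (1,))
(7, 0, R4, (0, 1))
(8, 0, R4, (0, 1))
(9, 0, R4, (0, 1))
(10, 0, R8, (0, 1))
(10, 2, R4, (0, 1))
(10, 2, R7, (1,))
(11, 0, R2, (0, 1))

bar 0: v0=C3 v1=C4 downbeat P8
bar 1: v0=E3 v1=G3 downbeat m3
bar 2: v0=F3 v1=E4 downbeat M7
bar 3: v0=A3 v1=A3 downbeat P1
bar 4: v0=C4 v1=G4 downbeat P5
bar 5: v0=E4 v1=B3 downbeat P4
bar 6: v0=D4 v1=E5 downbeat M2
bar 7: v0=C4 v1=F4 downbeat P4
bar 8: v0=A3 v1=G4 downbeat m7
bar 9: v0=B3 v1=A4 downbeat m7
bar 10: v0=B2 v1=B4 downbeat P1
bar 11: v0=C3 v1=C4 downbeat P8
  -> R4 @ bar 2 tick 0 v(0, 1): F3/E4 M7 untreated
  -> R4 @ bar 3 tick 2 v(0, 1): A3/G4 m7 untreated
  -> R7 @ bar 3 tick 2 v(1,): A3->G4 leap 10st
  -> R3 @ bar 4 tick 2 v(0, 1): C4 above B3
  -> R4 @ bar 4 tick 2 v(0, 1): C4/B3 m2 untreated
  -> R3 @ bar 4 tick 3 v(0, 1): C4 above B3
  -> R3 @ bar 5 tick 0 v(0, 1): E4 above B3
  -> R4 @ bar 5 tick 0 v(0, 1): E4/B3 P4 untreated
  -> R3 @ bar 5 tick 1 v(0, 1): E4 above B3
  -> R7 @ bar 5 tick 2 v(1,): B3->E5 leap 17st
  -> R4 @ bar 6 tick 0 v(0, 1): D4/E5 M2 untreated
  -> R7 @ bar 6 tick 2 v(1,): E5->F4 leap 11st
  -> R4 @ bar 7 tick 0 v(0, 1): C4/F4 P4 untreated
  -> R4 @ bar 8 tick 0 v(0, 1): A3/G4 m7 untreated
  -> R4 @ bar 9 tick 0 v(0, 1): B3/A4 m7 untreated
  -> R8 @ bar 10 tick 0 v(0, 1): penult P1 not 3rd/6th
  -> R4 @ bar 10 tick 2 v(0, 1): B2/F3 TT untreated
  -> R7 @ bar 10 tick 2 v(1,): B4->F3 leap 18st
  -> R2 @ bar 11 tick 0 v(0, 1): B2/F3 TT -> C3/C4 P8 similar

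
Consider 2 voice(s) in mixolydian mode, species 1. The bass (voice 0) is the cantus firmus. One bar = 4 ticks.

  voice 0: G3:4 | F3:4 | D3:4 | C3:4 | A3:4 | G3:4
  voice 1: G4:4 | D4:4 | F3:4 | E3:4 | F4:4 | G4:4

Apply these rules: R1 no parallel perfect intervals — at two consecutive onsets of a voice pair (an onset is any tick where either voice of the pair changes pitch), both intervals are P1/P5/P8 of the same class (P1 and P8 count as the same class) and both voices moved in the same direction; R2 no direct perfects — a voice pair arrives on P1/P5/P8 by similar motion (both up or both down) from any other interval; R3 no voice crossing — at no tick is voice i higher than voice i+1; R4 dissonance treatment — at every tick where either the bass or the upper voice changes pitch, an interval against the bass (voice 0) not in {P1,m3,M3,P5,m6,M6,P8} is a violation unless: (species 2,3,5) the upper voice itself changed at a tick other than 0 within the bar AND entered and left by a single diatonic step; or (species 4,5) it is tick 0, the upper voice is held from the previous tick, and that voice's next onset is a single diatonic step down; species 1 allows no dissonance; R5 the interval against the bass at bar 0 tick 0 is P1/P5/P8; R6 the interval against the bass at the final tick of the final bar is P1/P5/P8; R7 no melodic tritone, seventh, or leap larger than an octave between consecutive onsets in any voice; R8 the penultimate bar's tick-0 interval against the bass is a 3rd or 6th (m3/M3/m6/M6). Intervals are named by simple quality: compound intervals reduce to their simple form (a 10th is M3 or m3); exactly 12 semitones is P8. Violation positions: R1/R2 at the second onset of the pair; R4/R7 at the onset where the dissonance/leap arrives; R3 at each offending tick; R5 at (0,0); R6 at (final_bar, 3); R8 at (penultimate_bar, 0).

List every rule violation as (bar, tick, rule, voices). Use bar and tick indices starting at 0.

bar 0: v0=G3 v1=G4 downbeat P8
bar 1: v0=F3 v1=D4 downbeat M6
bar 2: v0=D3 v1=F3 downbeat m3
bar 3: v0=C3 v1=E3 downbeat M3
bar 4: v0=A3 v1=F4 downbeat m6
bar 5: v0=G3 v1=G4 downbeat P8
  -> R7 @ bar 4 tick 0 v(1,): E3->F4 leap 13st

(4, 0, R7, (1,))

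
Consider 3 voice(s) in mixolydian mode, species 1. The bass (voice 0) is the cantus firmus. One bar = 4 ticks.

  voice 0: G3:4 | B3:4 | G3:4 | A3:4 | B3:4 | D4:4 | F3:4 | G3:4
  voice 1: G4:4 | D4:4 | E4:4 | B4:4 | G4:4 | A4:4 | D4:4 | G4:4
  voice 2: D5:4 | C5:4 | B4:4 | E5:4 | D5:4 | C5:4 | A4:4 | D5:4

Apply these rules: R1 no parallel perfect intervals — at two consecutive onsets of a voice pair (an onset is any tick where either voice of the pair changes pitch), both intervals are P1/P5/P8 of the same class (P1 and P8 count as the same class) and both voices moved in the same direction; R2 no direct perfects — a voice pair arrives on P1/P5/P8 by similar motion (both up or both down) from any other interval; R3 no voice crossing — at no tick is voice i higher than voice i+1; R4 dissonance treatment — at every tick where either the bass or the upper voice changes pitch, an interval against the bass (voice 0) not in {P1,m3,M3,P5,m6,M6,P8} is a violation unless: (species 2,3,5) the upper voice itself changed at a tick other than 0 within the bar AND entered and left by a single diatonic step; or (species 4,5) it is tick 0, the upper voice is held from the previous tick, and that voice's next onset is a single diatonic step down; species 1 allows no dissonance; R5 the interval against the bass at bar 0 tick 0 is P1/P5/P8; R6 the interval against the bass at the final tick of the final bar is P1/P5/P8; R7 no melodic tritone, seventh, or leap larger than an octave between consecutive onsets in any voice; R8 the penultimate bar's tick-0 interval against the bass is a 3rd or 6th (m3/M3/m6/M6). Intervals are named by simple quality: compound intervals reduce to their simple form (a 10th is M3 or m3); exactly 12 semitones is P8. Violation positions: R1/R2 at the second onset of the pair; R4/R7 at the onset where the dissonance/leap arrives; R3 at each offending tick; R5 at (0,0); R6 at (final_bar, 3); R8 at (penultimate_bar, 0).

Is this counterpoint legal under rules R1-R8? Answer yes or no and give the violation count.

bar 0: v0=G3 v1=G4 v2=D5 (P5)
bar 1: v0=B3 v1=D4 v2=C5 (m2)
bar 2: v0=G3 v1=E4 v2=B4 (M3)
bar 3: v0=A3 v1=B4 v2=E5 (P5)
bar 4: v0=B3 v1=G4 v2=D5 (m3)
bar 5: v0=D4 v1=A4 v2=C5 (m7)
bar 6: v0=F3 v1=D4 v2=A4 (M3)
bar 7: v0=G3 v1=G4 v2=D5 (P5)
  R4 @ bar1.0: B3/C5 m2 untreated
  R2 @ bar3.0: G3/B4 M3 -> A3/E5 P5 similar
  R4 @ bar3.0: A3/B4 M2 untreated
  R2 @ bar4.0: B4/E5 P4 -> G4/D5 P5 similar
  R2 @ bar5.0: B3/G4 m6 -> D4/A4 P5 similar
  R4 @ bar5.0: D4/C5 m7 untreated
  R2 @ bar6.0: A4/C5 m3 -> D4/A4 P5 similar
  R1 @ bar7.0: D4/A4 P5 -> G4/D5 P5 similar
  R2 @ bar7.0: F3/D4 M6 -> G3/G4 P8 similar
  R2 @ bar7.0: F3/A4 M3 -> G3/D5 P5 similar

No (10 violations)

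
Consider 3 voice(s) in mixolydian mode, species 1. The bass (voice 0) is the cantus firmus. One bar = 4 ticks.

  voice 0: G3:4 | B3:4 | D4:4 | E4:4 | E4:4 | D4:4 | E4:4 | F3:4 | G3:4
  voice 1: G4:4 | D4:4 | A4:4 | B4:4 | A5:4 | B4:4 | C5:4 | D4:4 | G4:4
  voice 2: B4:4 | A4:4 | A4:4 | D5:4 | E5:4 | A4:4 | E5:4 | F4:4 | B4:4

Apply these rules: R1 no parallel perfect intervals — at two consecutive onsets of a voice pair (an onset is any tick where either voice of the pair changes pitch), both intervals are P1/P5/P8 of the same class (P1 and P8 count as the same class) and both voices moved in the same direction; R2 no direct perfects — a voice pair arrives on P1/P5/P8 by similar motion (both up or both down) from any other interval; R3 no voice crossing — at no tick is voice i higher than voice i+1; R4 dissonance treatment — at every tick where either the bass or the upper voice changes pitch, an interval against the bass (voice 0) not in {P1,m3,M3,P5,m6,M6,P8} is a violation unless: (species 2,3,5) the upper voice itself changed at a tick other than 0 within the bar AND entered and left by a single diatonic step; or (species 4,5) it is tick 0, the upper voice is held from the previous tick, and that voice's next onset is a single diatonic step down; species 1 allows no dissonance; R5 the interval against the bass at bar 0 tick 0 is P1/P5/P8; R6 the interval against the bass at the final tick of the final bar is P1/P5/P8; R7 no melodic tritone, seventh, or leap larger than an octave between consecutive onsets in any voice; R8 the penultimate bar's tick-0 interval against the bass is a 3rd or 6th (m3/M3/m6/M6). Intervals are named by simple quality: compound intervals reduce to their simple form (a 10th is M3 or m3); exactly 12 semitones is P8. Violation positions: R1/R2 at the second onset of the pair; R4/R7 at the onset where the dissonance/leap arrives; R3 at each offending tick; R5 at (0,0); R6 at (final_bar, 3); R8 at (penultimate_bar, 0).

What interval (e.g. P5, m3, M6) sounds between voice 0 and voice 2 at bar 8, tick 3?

voice 0=G3 voice 2=B4 -> M3

M3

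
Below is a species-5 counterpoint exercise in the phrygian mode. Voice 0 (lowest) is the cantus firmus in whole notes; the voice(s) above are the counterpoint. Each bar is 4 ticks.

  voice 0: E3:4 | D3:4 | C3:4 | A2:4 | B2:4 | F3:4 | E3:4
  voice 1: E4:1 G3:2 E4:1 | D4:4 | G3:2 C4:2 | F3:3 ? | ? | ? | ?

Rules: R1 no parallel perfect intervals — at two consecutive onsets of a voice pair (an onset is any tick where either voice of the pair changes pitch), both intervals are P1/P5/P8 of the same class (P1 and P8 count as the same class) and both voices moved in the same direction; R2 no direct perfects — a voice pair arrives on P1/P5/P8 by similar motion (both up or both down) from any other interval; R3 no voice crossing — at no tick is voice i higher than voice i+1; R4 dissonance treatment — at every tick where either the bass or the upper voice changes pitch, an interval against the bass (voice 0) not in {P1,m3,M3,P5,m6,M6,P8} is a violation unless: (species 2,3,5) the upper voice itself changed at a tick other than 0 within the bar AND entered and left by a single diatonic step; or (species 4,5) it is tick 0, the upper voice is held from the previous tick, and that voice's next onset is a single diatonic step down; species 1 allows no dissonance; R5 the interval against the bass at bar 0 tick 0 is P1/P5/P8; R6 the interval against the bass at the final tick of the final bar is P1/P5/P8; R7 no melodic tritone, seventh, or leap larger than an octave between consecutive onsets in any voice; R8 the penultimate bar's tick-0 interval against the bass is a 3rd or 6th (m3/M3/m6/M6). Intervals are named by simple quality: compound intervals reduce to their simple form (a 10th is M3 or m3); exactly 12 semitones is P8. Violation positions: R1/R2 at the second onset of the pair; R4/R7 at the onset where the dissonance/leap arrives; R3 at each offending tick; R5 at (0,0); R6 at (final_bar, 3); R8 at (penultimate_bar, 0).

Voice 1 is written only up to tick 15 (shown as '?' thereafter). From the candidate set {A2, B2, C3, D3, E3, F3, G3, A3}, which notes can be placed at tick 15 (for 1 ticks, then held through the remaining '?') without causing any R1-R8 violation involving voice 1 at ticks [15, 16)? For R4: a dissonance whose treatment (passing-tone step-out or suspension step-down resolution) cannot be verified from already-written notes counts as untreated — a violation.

A2: legal
B2: violates R4,R7
C3: legal
D3: violates R4
E3: legal
F3: legal
G3: violates R4
A3: legal

{A2, A3, C3, E3, F3}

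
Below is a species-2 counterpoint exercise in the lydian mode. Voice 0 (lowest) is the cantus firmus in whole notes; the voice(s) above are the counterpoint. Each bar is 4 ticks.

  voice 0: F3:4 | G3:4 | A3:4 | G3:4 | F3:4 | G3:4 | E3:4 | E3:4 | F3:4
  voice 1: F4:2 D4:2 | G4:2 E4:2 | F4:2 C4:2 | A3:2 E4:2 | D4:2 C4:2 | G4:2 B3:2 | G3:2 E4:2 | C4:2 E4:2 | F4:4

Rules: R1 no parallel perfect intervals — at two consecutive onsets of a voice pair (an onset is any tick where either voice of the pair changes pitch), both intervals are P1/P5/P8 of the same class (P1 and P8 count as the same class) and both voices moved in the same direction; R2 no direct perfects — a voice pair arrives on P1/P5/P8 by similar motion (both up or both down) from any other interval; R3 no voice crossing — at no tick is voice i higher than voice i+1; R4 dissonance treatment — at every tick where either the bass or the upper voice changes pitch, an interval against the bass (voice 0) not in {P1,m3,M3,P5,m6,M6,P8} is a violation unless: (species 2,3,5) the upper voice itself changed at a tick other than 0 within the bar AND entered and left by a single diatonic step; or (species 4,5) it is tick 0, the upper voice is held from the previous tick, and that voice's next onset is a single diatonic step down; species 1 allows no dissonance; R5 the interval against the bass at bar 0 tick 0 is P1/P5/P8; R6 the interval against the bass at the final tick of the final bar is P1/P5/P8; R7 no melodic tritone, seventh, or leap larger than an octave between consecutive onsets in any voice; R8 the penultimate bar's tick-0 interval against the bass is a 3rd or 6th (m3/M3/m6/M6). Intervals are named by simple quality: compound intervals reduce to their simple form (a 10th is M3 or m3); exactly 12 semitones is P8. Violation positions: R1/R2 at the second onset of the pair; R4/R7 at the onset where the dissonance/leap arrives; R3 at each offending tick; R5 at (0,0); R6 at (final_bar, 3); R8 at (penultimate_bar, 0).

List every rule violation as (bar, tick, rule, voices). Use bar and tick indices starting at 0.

bar 0: v0=F3 v1=F4 downbeat P8
bar 1: v0=G3 v1=G4 downbeat P8
bar 2: v0=A3 v1=F4 downbeat m6
bar 3: v0=G3 v1=A3 downbeat M2
bar 4: v0=F3 v1=D4 downbeat M6
bar 5: v0=G3 v1=G4 downbeat P8
bar 6: v0=E3 v1=G3 downbeat m3
bar 7: v0=E3 v1=C4 downbeat m6
bar 8: v0=F3 v1=F4 downbeat P8
  -> R2 @ bar 1 tick 0 v(0, 1): F3/D4 M6 -> G3/G4 P8 similar
  -> R4 @ bar 3 tick 0 v(0, 1): G3/A3 M2 untreated
  -> R2 @ bar 5 tick 0 v(0, 1): F3/C4 P5 -> G3/G4 P8 similar
  -> R1 @ bar 8 tick 0 v(0, 1): E3/E4 P8 -> F3/F4 P8 similar

(1, 0, R2, (0, 1))
(3, 0, R4, (0, 1))
(5, 0, R2, (0, 1))
(8, 0, R1, (0, 1))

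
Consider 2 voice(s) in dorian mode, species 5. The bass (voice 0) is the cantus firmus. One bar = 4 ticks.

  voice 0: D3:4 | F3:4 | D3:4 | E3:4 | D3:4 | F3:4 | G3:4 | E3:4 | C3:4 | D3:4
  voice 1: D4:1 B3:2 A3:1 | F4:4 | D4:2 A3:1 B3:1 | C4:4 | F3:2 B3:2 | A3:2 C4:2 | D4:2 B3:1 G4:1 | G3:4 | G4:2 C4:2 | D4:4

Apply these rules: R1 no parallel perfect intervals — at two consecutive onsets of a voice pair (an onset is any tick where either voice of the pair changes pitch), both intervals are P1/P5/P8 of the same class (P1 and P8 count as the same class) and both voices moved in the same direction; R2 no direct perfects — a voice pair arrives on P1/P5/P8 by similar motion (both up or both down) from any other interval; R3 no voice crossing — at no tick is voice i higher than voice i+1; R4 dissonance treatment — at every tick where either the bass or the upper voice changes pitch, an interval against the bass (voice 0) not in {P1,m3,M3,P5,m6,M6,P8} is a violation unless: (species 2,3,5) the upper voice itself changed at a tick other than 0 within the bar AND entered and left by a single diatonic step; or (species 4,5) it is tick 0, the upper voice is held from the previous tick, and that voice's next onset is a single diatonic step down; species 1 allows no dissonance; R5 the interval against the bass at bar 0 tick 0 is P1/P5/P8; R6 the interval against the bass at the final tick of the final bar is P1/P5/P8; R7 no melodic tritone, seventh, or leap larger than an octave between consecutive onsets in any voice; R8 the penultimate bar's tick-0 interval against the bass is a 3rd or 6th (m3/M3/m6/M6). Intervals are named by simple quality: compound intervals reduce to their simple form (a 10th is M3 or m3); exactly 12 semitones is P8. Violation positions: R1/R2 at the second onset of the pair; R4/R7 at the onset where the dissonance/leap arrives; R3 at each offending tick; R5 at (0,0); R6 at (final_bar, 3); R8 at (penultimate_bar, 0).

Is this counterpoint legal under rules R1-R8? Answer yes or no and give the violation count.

bar 0: v0=D3 v1=D4 (P8)
bar 1: v0=F3 v1=F4 (P8)
bar 2: v0=D3 v1=D4 (P8)
bar 3: v0=E3 v1=C4 (m6)
bar 4: v0=D3 v1=F3 (m3)
bar 5: v0=F3 v1=A3 (M3)
bar 6: v0=G3 v1=D4 (P5)
bar 7: v0=E3 v1=G3 (m3)
bar 8: v0=C3 v1=G4 (P5)
bar 9: v0=D3 v1=D4 (P8)
  R2 @ bar1.0: D3/A3 P5 -> F3/F4 P8 similar
  R1 @ bar2.0: F3/F4 P8 -> D3/D4 P8 similar
  R7 @ bar4.2: F3->B3 leap 6st
  R1 @ bar6.0: F3/C4 P5 -> G3/D4 P5 similar
  R8 @ bar8.0: penult P5 not 3rd/6th
  R1 @ bar9.0: C3/C4 P8 -> D3/D4 P8 similar

No (6 violations)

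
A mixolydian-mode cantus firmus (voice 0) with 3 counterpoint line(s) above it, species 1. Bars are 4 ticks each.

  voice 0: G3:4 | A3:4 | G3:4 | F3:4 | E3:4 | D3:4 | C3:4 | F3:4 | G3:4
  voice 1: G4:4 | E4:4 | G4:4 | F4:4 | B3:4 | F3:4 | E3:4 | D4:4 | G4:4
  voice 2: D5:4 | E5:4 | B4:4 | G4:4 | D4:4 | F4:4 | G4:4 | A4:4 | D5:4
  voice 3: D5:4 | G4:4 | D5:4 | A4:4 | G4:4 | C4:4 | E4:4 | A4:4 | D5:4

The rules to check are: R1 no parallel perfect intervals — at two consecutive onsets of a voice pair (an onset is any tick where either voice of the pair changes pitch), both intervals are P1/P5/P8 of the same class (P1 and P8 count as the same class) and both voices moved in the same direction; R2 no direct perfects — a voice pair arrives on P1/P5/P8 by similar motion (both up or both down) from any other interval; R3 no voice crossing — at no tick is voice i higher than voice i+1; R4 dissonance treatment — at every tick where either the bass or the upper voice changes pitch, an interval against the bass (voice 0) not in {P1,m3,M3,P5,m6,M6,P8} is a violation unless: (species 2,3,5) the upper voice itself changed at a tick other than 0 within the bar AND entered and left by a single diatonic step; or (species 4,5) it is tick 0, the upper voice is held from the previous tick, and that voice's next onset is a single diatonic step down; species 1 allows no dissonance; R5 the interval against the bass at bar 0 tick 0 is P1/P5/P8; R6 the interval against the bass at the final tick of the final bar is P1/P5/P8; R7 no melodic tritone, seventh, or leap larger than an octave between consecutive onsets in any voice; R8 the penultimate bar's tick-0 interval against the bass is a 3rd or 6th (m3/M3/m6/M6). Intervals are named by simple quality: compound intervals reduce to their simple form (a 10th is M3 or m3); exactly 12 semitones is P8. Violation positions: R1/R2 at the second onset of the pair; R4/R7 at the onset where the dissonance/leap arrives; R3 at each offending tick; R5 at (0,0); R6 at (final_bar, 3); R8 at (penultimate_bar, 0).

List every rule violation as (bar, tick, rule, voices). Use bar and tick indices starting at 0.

(1, 0, R1, (0, 2))
(1, 0, R3, (2, 3))
(1, 0, R4, (0, 3))
(1, 1, R3, (2, 3))
(1, 2, R3, (2, 3))
(1, 3, R3, (2, 3))
(2, 0, R2, (1, 3))
(3, 0, R1, (0, 1))
(3, 0, R4, (0, 2))
(4, 0, R2, (0, 1))
(4, 0, R4, (0, 2))
(4, 0, R7, (1,))
(5, 0, R2, (1, 3))
(5, 0, R3, (2, 3))
(5, 0, R4, (0, 3))
(5, 0, R7, (1,))
(5, 1, R3, (2, 3))
(5, 2, R3, (2, 3))
(5, 3, R3, (2, 3))
(6, 0, R3, (2, 3))
(6, 1, R3, (2, 3))
(6, 2, R3, (2, 3))
(6, 3, R3, (2, 3))
(7, 0, R2, (1, 2))
(7, 0, R2, (1, 3))
(7, 0, R2, (2, 3))
(7, 0, R7, (1,))
(8, 0, R1, (1, 2))
(8, 0, R1, (1, 3))
(8, 0, R1, (2, 3))
(8, 0, R2, (0, 1))
(8, 0, R2, (0, 2))
(8, 0, R2, (0, 3))

bar 0: v0=G3 v1=G4 v2=D5 v3=D5 downbeat P5
bar 1: v0=A3 v1=E4 v2=E5 v3=G4 downbeat m7
bar 2: v0=G3 v1=G4 v2=B4 v3=D5 downbeat P5
bar 3: v0=F3 v1=F4 v2=G4 v3=A4 downbeat M3
bar 4: v0=E3 v1=B3 v2=D4 v3=G4 downbeat m3
bar 5: v0=D3 v1=F3 v2=F4 v3=C4 downbeat m7
bar 6: v0=C3 v1=E3 v2=G4 v3=E4 downbeat M3
bar 7: v0=F3 v1=D4 v2=A4 v3=A4 downbeat M3
bar 8: v0=G3 v1=G4 v2=D5 v3=D5 downbeat P5
  -> R1 @ bar 1 tick 0 v(0, 2): G3/D5 P5 -> A3/E5 P5 similar
  -> R3 @ bar 1 tick 0 v(2, 3): E5 above G4
  -> R4 @ bar 1 tick 0 v(0, 3): A3/G4 m7 untreated
  -> R3 @ bar 1 tick 1 v(2, 3): E5 above G4
  -> R3 @ bar 1 tick 2 v(2, 3): E5 above G4
  -> R3 @ bar 1 tick 3 v(2, 3): E5 above G4
  -> R2 @ bar 2 tick 0 v(1, 3): E4/G4 m3 -> G4/D5 P5 similar
  -> R1 @ bar 3 tick 0 v(0, 1): G3/G4 P8 -> F3/F4 P8 similar
  -> R4 @ bar 3 tick 0 v(0, 2): F3/G4 M2 untreated
  -> R2 @ bar 4 tick 0 v(0, 1): F3/F4 P8 -> E3/B3 P5 similar
  -> R4 @ bar 4 tick 0 v(0, 2): E3/D4 m7 untreated
  -> R7 @ bar 4 tick 0 v(1,): F4->B3 leap 6st
  -> R2 @ bar 5 tick 0 v(1, 3): B3/G4 m6 -> F3/C4 P5 similar
  -> R3 @ bar 5 tick 0 v(2, 3): F4 above C4
  -> R4 @ bar 5 tick 0 v(0, 3): D3/C4 m7 untreated
  -> R7 @ bar 5 tick 0 v(1,): B3->F3 leap 6st
  -> R3 @ bar 5 tick 1 v(2, 3): F4 above C4
  -> R3 @ bar 5 tick 2 v(2, 3): F4 above C4
  -> R3 @ bar 5 tick 3 v(2, 3): F4 above C4
  -> R3 @ bar 6 tick 0 v(2, 3): G4 above E4
  -> R3 @ bar 6 tick 1 v(2, 3): G4 above E4
  -> R3 @ bar 6 tick 2 v(2, 3): G4 above E4
  -> R3 @ bar 6 tick 3 v(2, 3): G4 above E4
  -> R2 @ bar 7 tick 0 v(1, 2): E3/G4 m3 -> D4/A4 P5 similar
  -> R2 @ bar 7 tick 0 v(1, 3): E3/E4 P8 -> D4/A4 P5 similar
  -> R2 @ bar 7 tick 0 v(2, 3): G4/E4 m3 -> A4/A4 P1 similar
  -> R7 @ bar 7 tick 0 v(1,): E3->D4 leap 10st
  -> R1 @ bar 8 tick 0 v(1, 2): D4/A4 P5 -> G4/D5 P5 similar
  -> R1 @ bar 8 tick 0 v(1, 3): D4/A4 P5 -> G4/D5 P5 similar
  -> R1 @ bar 8 tick 0 v(2, 3): A4/A4 P1 -> D5/D5 P1 similar
  -> R2 @ bar 8 tick 0 v(0, 1): F3/D4 M6 -> G3/G4 P8 similar
  -> R2 @ bar 8 tick 0 v(0, 2): F3/A4 M3 -> G3/D5 P5 similar
  -> R2 @ bar 8 tick 0 v(0, 3): F3/A4 M3 -> G3/D5 P5 similar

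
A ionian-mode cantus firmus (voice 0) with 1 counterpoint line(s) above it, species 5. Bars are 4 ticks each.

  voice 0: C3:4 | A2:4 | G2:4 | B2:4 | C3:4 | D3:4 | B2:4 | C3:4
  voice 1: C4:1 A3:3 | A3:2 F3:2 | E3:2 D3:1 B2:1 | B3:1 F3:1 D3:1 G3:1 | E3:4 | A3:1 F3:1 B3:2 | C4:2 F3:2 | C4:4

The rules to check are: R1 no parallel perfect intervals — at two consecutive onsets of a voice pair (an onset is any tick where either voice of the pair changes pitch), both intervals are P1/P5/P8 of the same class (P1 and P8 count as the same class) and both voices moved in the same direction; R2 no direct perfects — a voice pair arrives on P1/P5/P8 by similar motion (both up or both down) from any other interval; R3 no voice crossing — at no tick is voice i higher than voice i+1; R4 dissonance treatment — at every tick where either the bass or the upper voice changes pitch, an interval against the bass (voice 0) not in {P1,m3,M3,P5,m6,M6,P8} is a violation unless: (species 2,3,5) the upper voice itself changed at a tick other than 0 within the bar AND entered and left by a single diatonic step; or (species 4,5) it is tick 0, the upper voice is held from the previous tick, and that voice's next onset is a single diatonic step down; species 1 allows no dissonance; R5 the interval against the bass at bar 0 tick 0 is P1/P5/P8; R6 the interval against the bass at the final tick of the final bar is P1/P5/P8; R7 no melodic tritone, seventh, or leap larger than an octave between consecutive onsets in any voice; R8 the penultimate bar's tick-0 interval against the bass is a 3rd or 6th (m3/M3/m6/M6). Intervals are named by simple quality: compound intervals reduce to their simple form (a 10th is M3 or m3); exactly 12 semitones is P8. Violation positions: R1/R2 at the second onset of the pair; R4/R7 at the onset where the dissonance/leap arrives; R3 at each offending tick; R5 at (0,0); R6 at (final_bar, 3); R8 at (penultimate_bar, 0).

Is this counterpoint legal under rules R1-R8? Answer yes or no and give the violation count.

No (9 violations)

bar 0: v0=C3 v1=C4 (P8)
bar 1: v0=A2 v1=A3 (P8)
bar 2: v0=G2 v1=E3 (M6)
bar 3: v0=B2 v1=B3 (P8)
bar 4: v0=C3 v1=E3 (M3)
bar 5: v0=D3 v1=A3 (P5)
bar 6: v0=B2 v1=C4 (m2)
bar 7: v0=C3 v1=C4 (P8)
  R2 @ bar3.0: G2/B2 M3 -> B2/B3 P8 similar
  R4 @ bar3.1: B2/F3 TT untreated
  R7 @ bar3.1: B3->F3 leap 6st
  R2 @ bar5.0: C3/E3 M3 -> D3/A3 P5 similar
  R7 @ bar5.2: F3->B3 leap 6st
  R4 @ bar6.0: B2/C4 m2 untreated
  R8 @ bar6.0: penult m2 not 3rd/6th
  R4 @ bar6.2: B2/F3 TT untreated
  R2 @ bar7.0: B2/F3 TT -> C3/C4 P8 similar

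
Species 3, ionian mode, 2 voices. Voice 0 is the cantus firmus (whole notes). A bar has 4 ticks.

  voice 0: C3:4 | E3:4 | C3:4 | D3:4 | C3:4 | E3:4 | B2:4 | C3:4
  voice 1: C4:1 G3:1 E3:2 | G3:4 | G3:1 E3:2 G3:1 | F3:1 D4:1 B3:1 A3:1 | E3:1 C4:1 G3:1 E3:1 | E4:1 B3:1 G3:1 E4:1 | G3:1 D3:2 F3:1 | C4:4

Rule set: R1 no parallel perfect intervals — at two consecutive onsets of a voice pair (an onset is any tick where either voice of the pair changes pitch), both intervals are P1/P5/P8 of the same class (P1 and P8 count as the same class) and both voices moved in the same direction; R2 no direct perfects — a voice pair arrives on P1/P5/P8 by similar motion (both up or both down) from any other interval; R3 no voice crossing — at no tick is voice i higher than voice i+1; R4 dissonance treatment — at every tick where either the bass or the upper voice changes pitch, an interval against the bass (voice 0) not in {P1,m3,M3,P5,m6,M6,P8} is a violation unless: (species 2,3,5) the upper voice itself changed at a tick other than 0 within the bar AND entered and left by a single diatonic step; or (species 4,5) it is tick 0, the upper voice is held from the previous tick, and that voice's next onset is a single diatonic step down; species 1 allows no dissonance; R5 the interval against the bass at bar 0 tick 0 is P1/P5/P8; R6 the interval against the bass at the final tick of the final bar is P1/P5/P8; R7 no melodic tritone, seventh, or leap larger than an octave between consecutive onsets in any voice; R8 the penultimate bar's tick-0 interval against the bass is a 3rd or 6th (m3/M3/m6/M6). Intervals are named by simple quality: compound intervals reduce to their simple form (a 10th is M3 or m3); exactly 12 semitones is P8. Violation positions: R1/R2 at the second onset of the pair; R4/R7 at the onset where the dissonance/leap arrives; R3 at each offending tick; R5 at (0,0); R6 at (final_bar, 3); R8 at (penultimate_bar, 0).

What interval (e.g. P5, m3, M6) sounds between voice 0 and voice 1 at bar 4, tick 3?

voice 0=C3 voice 1=E3 -> M3

M3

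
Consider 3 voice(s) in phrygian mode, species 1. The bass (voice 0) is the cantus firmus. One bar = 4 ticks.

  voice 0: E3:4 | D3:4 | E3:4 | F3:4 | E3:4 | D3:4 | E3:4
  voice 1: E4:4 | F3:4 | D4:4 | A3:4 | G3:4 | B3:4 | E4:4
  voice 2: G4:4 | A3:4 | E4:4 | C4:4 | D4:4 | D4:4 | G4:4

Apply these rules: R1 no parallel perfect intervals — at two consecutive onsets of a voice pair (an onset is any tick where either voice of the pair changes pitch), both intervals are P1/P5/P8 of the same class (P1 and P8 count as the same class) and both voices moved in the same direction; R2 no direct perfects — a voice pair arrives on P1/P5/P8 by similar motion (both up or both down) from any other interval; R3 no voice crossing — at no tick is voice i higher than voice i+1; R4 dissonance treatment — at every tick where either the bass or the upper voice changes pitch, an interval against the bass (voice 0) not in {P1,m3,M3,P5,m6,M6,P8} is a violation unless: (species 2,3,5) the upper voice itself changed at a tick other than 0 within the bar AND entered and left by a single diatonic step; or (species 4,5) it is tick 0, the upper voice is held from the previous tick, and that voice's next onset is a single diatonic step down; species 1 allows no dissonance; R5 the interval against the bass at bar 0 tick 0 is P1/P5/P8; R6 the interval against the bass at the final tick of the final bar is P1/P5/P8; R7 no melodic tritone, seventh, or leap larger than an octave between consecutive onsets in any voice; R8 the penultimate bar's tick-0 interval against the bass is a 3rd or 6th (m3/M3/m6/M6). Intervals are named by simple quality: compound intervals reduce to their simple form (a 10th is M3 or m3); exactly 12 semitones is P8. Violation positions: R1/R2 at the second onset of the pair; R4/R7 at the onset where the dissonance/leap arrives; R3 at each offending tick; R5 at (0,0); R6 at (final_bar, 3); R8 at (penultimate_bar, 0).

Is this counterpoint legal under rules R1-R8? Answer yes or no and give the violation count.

bar 0: v0=E3 v1=E4 v2=G4 (m3)
bar 1: v0=D3 v1=F3 v2=A3 (P5)
bar 2: v0=E3 v1=D4 v2=E4 (P8)
bar 3: v0=F3 v1=A3 v2=C4 (P5)
bar 4: v0=E3 v1=G3 v2=D4 (m7)
bar 5: v0=D3 v1=B3 v2=D4 (P8)
bar 6: v0=E3 v1=E4 v2=G4 (m3)
  R5 @ bar0.0: opens on m3
  R2 @ bar1.0: E3/G4 m3 -> D3/A3 P5 similar
  R7 @ bar1.0: E4->F3 leap 11st
  R7 @ bar1.0: G4->A3 leap 10st
  R2 @ bar2.0: D3/A3 P5 -> E3/E4 P8 similar
  R4 @ bar2.0: E3/D4 m7 untreated
  R4 @ bar4.0: E3/D4 m7 untreated
  R8 @ bar5.0: penult P8 not 3rd/6th
  R2 @ bar6.0: D3/B3 M6 -> E3/E4 P8 similar
  R6 @ bar6.3: closes on m3

No (10 violations)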